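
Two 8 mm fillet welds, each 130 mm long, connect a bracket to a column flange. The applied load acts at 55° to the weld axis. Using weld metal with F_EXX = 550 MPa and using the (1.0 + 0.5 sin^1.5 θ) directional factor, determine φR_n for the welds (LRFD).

t_e = 0.707 × 8 = 5.656 mm; A_we = 5.656 × 260 = 1471 mm².
Directional factor: 1.0 + 0.5 sin^1.5(55°) = 1.371.
F_nw = 0.6 × 550 × 1.371 = 452.3 MPa.
φR_n = 0.75 × 452.3 × 1471 × 10⁻³ = 498.9 kN.

φR_n ≈ 499 kN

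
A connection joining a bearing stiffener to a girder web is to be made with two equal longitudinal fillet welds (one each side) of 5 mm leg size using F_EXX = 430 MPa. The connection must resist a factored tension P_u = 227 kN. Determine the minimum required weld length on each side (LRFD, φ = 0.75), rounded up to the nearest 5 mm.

Throat t_e = 0.707 × 5 = 3.535 mm.
φr_n = 0.75 × 0.6 × 430 × 3.535 × 10⁻³ = 0.684 kN/mm.
L_req = P_u / φr_n = 227 / 0.684 = 331.9 mm total.
Per side: 331.9 / 2 = 165.9 mm.
Round up → use L = 170 mm on each side.

L = 170 mm on each side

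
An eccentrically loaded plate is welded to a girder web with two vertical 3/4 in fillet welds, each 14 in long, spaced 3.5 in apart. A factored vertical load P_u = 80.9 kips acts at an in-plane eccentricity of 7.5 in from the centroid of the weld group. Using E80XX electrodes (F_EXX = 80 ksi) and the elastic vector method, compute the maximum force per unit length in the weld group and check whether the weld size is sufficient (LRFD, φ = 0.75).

Total weld length L_w = 28 in. Treat welds as unit-width lines.
Polar moment about centroid: J = 2[d³/12 + d(b/2)²] = 2[14³/12 + 14×1.75²] = 543.1 in³.
Direct shear f_v = P/L_w = 80.9 / 28 = 2.889 kip/in (vertical).
Torsion M = P·e = 80.9 × 7.5 = 606.75 kip·in.
Critical point at (x, y) = (1.75, 7) from centroid. f_tx = M·y/J = 7.821 kip/in; f_ty = M·x/J = 1.955 kip/in.
Resultant f_max = √[f_tx² + (f_v + f_ty)²] = √[7.821² + (2.889 + 1.955)²] = 9.199 kip/in.
Capacity per unit length: φr_n = 0.75 × 0.6 × 80 × (0.707 × 0.75) = 19.09 kip/in.
9.199 ≤ 19.09 → adequate.

f_max ≈ 9.2 kip/in; adequate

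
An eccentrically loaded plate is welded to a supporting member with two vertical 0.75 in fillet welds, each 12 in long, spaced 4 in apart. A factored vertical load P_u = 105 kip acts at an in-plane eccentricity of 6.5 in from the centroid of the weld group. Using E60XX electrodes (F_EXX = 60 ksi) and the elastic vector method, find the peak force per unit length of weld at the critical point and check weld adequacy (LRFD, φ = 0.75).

f_max ≈ 13.3 kip/in; adequate

Total weld length L_w = 24 in. Treat welds as unit-width lines.
Polar moment about centroid: J = 2[d³/12 + d(b/2)²] = 2[12³/12 + 12×2²] = 384 in³.
Direct shear f_v = P/L_w = 105 / 24 = 4.375 kip/in (vertical).
Torsion M = P·e = 105 × 6.5 = 682.5 kip·in.
Critical point at (x, y) = (2, 6) from centroid. f_tx = M·y/J = 10.66 kip/in; f_ty = M·x/J = 3.555 kip/in.
Resultant f_max = √[f_tx² + (f_v + f_ty)²] = √[10.66² + (4.375 + 3.555)²] = 13.29 kip/in.
Capacity per unit length: φr_n = 0.75 × 0.6 × 60 × (0.707 × 0.75) = 14.32 kip/in.
13.29 ≤ 14.32 → adequate.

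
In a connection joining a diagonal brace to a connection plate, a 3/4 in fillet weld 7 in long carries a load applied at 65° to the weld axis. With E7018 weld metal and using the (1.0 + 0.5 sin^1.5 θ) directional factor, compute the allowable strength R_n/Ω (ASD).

E70XX → F_EXX = 70 ksi.
t_e = 0.707 × 0.75 = 0.5302 in; A_we = 0.5302 × 7 = 3.712 in².
Directional factor: 1.0 + 0.5 sin^1.5(65°) = 1.431.
F_nw = 0.6 × 70 × 1.431 = 60.12 ksi.
R_n/Ω = (60.12 × 3.712) / 2.0 = 111.6 kip.

R_n/Ω ≈ 112 kip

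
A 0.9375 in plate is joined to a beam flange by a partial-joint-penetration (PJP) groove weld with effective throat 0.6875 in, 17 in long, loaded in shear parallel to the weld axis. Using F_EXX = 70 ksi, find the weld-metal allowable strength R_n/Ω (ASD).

R_n/Ω ≈ 245 kip

Effective throat (given) t_e = 0.6875 in.
A_we = 0.6875 × 17 = 11.69 in².
F_nw = 0.6 F_EXX = 42 ksi.
R_n/Ω = (42 × 11.69) / 2.0 = 245.4 kip.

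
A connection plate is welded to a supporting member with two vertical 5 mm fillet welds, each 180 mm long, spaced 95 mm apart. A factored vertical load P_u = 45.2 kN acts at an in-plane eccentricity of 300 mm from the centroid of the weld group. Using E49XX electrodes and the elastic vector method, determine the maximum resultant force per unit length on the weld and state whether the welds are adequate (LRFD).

E49XX → F_EXX = 490 MPa.
Total weld length L_w = 360 mm. Treat welds as unit-width lines.
Polar moment about centroid: J = 2[d³/12 + d(b/2)²] = 2[180³/12 + 180×47.5²] = 1784000 mm³.
Direct shear f_v = P/L_w = 45.2×10³ / 360 = 125.6 N/mm (vertical).
Torsion M = P·e = 45.2×10³ × 300 = 13560000 N·mm.
Critical point at (x, y) = (47.5, 90) from centroid. f_tx = M·y/J = 684 N/mm; f_ty = M·x/J = 361 N/mm.
Resultant f_max = √[f_tx² + (f_v + f_ty)²] = √[684² + (125.6 + 361)²] = 839.4 N/mm.
Capacity per unit length: φr_n = 0.75 × 0.6 × 490 × (0.707 × 5) = 779.5 N/mm.
839.4 > 779.5 → NOT adequate.

f_max ≈ 839 N/mm; NOT adequate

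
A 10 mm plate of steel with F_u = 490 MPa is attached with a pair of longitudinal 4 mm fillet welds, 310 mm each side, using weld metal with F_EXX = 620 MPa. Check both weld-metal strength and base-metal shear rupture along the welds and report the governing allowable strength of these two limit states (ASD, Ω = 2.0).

t_e = 0.707 × 4 = 2.828 mm; L = 620 mm.
Weld metal: R_n/Ω = (1/2.0) × 0.6 × 620 × 2.828 × 620 × 10⁻³ = 326.1 kN.
Base metal (shear rupture): R_n/Ω = (1/2.0) × 0.6 × 490 × 10 × 620 × 10⁻³ = 911.4 kN.
Governing: weld metal.

R_n/Ω ≈ 326 kN (weld metal governs)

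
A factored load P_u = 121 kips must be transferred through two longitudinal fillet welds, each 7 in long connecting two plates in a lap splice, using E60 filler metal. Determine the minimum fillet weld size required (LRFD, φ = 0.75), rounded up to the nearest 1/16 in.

E60XX → F_EXX = 60 ksi.
Total weld length L = 14 in.
Required throat t_e = P_u / (φ × 0.6 F_EXX × L) = 121 / (0.75 × 0.6 × 60 × 14) = 0.3201 in.
Required leg w = t_e / 0.707 = 0.4528 in → use 1/2 in.

w = 1/2 in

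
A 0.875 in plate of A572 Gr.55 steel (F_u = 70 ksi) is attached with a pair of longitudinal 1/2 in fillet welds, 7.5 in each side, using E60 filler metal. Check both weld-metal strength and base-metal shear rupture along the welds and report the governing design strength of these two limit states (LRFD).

φR_n ≈ 143 kip (weld metal governs)

E60XX → F_EXX = 60 ksi.
t_e = 0.707 × 0.5 = 0.3535 in; L = 15 in.
Weld metal: φR_n = 0.75 × 0.6 × 60 × 0.3535 × 15 = 143.2 kip.
Base metal (shear rupture): φR_n = 0.75 × 0.6 × 70 × 0.875 × 15 = 413.4 kip.
Governing: weld metal.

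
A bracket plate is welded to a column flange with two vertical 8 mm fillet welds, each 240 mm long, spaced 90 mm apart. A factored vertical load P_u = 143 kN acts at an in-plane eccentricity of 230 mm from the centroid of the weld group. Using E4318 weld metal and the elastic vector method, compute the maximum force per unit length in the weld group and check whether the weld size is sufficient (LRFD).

E43XX → F_EXX = 430 MPa.
Total weld length L_w = 480 mm. Treat welds as unit-width lines.
Polar moment about centroid: J = 2[d³/12 + d(b/2)²] = 2[240³/12 + 240×45²] = 3276000 mm³.
Direct shear f_v = P/L_w = 143×10³ / 480 = 297.9 N/mm (vertical).
Torsion M = P·e = 143×10³ × 230 = 32890000 N·mm.
Critical point at (x, y) = (45, 120) from centroid. f_tx = M·y/J = 1205 N/mm; f_ty = M·x/J = 451.8 N/mm.
Resultant f_max = √[f_tx² + (f_v + f_ty)²] = √[1205² + (297.9 + 451.8)²] = 1419 N/mm.
Capacity per unit length: φr_n = 0.75 × 0.6 × 430 × (0.707 × 8) = 1094 N/mm.
1419 > 1094 → NOT adequate.

f_max ≈ 1420 N/mm; NOT adequate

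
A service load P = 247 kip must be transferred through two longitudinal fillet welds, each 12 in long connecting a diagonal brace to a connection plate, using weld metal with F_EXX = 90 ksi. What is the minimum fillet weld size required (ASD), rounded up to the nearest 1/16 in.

Total weld length L = 24 in.
Required throat t_e = P × Ω / (0.6 F_EXX × L) = 247 × 2.0 / (0.6 × 90 × 24) = 0.3812 in.
Required leg w = t_e / 0.707 = 0.5391 in → use 9/16 in.

w = 9/16 in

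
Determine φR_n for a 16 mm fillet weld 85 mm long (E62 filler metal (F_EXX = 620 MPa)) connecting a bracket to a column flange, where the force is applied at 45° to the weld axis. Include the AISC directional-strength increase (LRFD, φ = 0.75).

t_e = 0.707 × 16 = 11.31 mm; A_we = 11.31 × 85 = 961.5 mm².
Directional factor: 1.0 + 0.5 sin^1.5(45°) = 1.297.
F_nw = 0.6 × 620 × 1.297 = 482.6 MPa.
φR_n = 0.75 × 482.6 × 961.5 × 10⁻³ = 348 kN.

φR_n ≈ 348 kN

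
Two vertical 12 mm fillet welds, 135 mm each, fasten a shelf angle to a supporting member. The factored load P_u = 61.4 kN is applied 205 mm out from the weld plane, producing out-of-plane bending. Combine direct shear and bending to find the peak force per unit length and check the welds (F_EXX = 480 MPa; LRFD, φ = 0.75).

f_max ≈ 2080 N/mm; NOT adequate

L_w = 2 × 135 = 270 mm; section modulus (unit throat) S = 2 × L²/6 = 6075 mm².
Direct shear f_v = P/L_w = 61.4×10³/270 = 227.4 N/mm.
Moment M = P × e = 61.4×10³ × 205 = 12587000 N·mm; bending f_b = M/S = 2072 N/mm.
f_max = √(f_v² + f_b²) = √(227.4² + 2072²) = 2084 N/mm.
φr_n = 0.75 × 0.6 × 480 × (0.707 × 12) = 1833 N/mm → NOT adequate.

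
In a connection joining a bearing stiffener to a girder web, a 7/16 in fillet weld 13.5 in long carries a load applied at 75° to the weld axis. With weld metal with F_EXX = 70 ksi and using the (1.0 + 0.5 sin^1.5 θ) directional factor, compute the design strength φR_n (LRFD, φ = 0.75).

t_e = 0.707 × 0.4375 = 0.3093 in; A_we = 0.3093 × 13.5 = 4.176 in².
Directional factor: 1.0 + 0.5 sin^1.5(75°) = 1.475.
F_nw = 0.6 × 70 × 1.475 = 61.94 ksi.
φR_n = 0.75 × 61.94 × 4.176 = 194 kips.

φR_n ≈ 194 kips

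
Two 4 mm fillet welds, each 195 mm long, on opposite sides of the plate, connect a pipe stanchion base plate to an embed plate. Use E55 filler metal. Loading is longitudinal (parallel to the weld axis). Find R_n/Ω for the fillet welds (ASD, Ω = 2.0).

R_n/Ω ≈ 182 kN

E55XX → F_EXX = 550 MPa.
Effective throat t_e = 0.707 × 4 = 2.828 mm.
Total length L = 390 mm; A_we = 2.828 × 390 = 1103 mm².
F_nw = 0.6 F_EXX = 0.6 × 550 = 330 MPa.
R_n = 330 × 1103 × 10⁻³ = 364 kN; R_n/Ω = 364/2.0 = 182 kN.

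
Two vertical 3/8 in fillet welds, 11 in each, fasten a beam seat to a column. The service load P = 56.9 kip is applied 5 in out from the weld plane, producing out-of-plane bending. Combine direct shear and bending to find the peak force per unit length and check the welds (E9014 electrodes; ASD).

f_max ≈ 7.51 kip/in; NOT adequate

E90XX → F_EXX = 90 ksi.
L_w = 2 × 11 = 22 in; section modulus (unit throat) S = 2 × L²/6 = 40.33 in².
Direct shear f_v = P/L_w = 56.9/22 = 2.586 kip/in.
Moment M = P × e = 56.9 × 5 = 284.5 kip·in; bending f_b = M/S = 7.054 kip/in.
f_max = √(f_v² + f_b²) = √(2.586² + 7.054²) = 7.513 kip/in.
r_n/Ω = (1/2.0) × 0.6 × 90 × (0.707 × 0.375) = 7.158 kip/in → NOT adequate.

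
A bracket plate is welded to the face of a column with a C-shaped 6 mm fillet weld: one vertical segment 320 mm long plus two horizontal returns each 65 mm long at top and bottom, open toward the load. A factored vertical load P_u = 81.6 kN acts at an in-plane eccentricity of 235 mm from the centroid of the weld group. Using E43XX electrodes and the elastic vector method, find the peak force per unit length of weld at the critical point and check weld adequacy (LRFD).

f_max ≈ 608 N/mm; adequate

E43XX → F_EXX = 430 MPa.
Total weld length L_w = 450 mm. Treat welds as unit-width lines.
Centroid: x̄ = 2×65×32.5 / 450 = 9.389 mm from the vertical weld.
Polar moment about centroid: J = I_x + I_y = [320³/12 + 2×65×160²] + [320×9.389² + 2(65³/12 + 65×23.11²)] = 6202000 mm³.
Direct shear f_v = P/L_w = 81.6×10³ / 450 = 181.3 N/mm (vertical).
Torsion M = P·e = 81.6×10³ × 235 = 19176000 N·mm.
Critical point at (x, y) = (55.61, 160) from centroid. f_tx = M·y/J = 494.7 N/mm; f_ty = M·x/J = 171.9 N/mm.
Resultant f_max = √[f_tx² + (f_v + f_ty)²] = √[494.7² + (181.3 + 171.9)²] = 607.9 N/mm.
Capacity per unit length: φr_n = 0.75 × 0.6 × 430 × (0.707 × 6) = 820.8 N/mm.
607.9 ≤ 820.8 → adequate.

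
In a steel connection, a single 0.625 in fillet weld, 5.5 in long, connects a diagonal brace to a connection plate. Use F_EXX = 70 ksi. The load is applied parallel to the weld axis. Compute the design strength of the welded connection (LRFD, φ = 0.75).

φR_n ≈ 76.6 kips

Effective throat t_e = 0.707 × 0.625 = 0.4419 in.
Total length L = 5.5 in; A_we = 0.4419 × 5.5 = 2.43 in².
F_nw = 0.6 F_EXX = 0.6 × 70 = 42 ksi.
φR_n = 0.75 × 42 × 2.43 = 76.55 kips.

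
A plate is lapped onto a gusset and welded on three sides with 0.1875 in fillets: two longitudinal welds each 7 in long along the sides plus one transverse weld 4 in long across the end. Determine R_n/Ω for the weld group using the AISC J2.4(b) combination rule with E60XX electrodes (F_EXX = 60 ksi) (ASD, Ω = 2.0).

t_e = 0.707 × 0.1875 = 0.1326 in.
R_nwl = 0.6 × 60 × 0.1326 × 14 = 66.81 kip (longitudinal, 2 welds).
R_nwt = 0.6 × 60 × 0.1326 × 4 = 19.09 kip (transverse, base value).
(i) R_nwl + R_nwt = 85.9 kip; (ii) 0.85 R_nwl + 1.5 R_nwt = 85.42 kip.
R_n = max = 85.9 kip [governs: (i)]; R_n/Ω = 42.95 kip.

R_n/Ω ≈ 43 kip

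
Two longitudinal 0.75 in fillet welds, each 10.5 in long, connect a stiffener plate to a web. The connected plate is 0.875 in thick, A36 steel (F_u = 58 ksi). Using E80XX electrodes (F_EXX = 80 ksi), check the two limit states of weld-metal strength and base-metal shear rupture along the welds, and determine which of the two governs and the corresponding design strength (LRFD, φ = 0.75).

φR_n ≈ 401 kips (weld metal governs)

t_e = 0.707 × 0.75 = 0.5302 in; L = 21 in.
Weld metal: φR_n = 0.75 × 0.6 × 80 × 0.5302 × 21 = 400.9 kips.
Base metal (shear rupture): φR_n = 0.75 × 0.6 × 58 × 0.875 × 21 = 479.6 kips.
Governing: weld metal.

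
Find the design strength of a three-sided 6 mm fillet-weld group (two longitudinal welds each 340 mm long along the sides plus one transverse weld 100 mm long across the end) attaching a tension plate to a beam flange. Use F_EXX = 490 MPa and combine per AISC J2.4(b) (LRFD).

t_e = 0.707 × 6 = 4.242 mm.
R_nwl = 0.6 × 490 × 4.242 × 680 × 10⁻³ = 848.1 kN (longitudinal, 2 welds).
R_nwt = 0.6 × 490 × 4.242 × 100 × 10⁻³ = 124.7 kN (transverse, base value).
(i) R_nwl + R_nwt = 972.8 kN; (ii) 0.85 R_nwl + 1.5 R_nwt = 907.9 kN.
R_n = max = 972.8 kN [governs: (i)]; φR_n = 729.6 kN.

φR_n ≈ 730 kN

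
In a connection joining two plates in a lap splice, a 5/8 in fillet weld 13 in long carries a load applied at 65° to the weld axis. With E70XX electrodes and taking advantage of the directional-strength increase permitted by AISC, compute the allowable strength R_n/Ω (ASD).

E70XX → F_EXX = 70 ksi.
t_e = 0.707 × 0.625 = 0.4419 in; A_we = 0.4419 × 13 = 5.744 in².
Directional factor: 1.0 + 0.5 sin^1.5(65°) = 1.431.
F_nw = 0.6 × 70 × 1.431 = 60.12 ksi.
R_n/Ω = (60.12 × 5.744) / 2.0 = 172.7 kip.

R_n/Ω ≈ 173 kip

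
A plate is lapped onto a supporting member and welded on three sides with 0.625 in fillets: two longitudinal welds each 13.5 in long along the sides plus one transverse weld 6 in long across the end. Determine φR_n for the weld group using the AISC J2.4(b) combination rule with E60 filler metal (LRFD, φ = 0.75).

φR_n ≈ 394 kips

E60XX → F_EXX = 60 ksi.
t_e = 0.707 × 0.625 = 0.4419 in.
R_nwl = 0.6 × 60 × 0.4419 × 27 = 429.5 kips (longitudinal, 2 welds).
R_nwt = 0.6 × 60 × 0.4419 × 6 = 95.44 kips (transverse, base value).
(i) R_nwl + R_nwt = 524.9 kips; (ii) 0.85 R_nwl + 1.5 R_nwt = 508.2 kips.
R_n = max = 524.9 kips [governs: (i)]; φR_n = 393.7 kips.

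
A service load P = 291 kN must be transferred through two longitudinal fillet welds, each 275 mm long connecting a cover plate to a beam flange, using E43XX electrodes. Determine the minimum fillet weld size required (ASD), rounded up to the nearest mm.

w = 6 mm

E43XX → F_EXX = 430 MPa.
Total weld length L = 550 mm.
Required throat t_e = P × Ω / (0.6 F_EXX × L) = 291 × 2.0 / (0.6 × 430 × 550 × 10⁻³) = 4.101 mm.
Required leg w = t_e / 0.707 = 5.801 mm → use 6 mm.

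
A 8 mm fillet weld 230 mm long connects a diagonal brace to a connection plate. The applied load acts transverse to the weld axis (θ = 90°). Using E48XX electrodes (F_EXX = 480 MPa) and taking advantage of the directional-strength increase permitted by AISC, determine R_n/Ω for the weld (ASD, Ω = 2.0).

t_e = 0.707 × 8 = 5.656 mm; A_we = 5.656 × 230 = 1301 mm².
Directional factor: 1.0 + 0.5 sin^1.5(90°) = 1.5.
F_nw = 0.6 × 480 × 1.5 = 432 MPa.
R_n/Ω = (432 × 1301) / 2.0 × 10⁻³ = 281 kN.

R_n/Ω ≈ 281 kN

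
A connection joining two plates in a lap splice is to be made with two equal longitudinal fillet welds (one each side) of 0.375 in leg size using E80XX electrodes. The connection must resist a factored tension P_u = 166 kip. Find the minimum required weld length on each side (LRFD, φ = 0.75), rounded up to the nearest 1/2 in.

E80XX → F_EXX = 80 ksi.
Throat t_e = 0.707 × 0.375 = 0.2651 in.
φr_n = 0.75 × 0.6 × 80 × 0.2651 = 9.544 kip/in.
L_req = P_u / φr_n = 166 / 9.544 = 17.39 in total.
Per side: 17.39 / 2 = 8.696 in.
Round up → use L = 9 in on each side.

L = 9 in on each side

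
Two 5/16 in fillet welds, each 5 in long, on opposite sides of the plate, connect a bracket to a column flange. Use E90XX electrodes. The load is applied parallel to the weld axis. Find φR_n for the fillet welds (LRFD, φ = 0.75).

E90XX → F_EXX = 90 ksi.
Effective throat t_e = 0.707 × 0.3125 = 0.2209 in.
Total length L = 10 in; A_we = 0.2209 × 10 = 2.209 in².
F_nw = 0.6 F_EXX = 0.6 × 90 = 54 ksi.
φR_n = 0.75 × 54 × 2.209 = 89.48 kip.

φR_n ≈ 89.5 kip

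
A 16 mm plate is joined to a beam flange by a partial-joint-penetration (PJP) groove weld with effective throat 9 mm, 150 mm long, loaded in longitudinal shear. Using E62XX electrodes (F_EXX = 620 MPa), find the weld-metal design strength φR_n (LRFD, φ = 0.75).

Effective throat (given) t_e = 9 mm.
A_we = 9 × 150 = 1350 mm².
F_nw = 0.6 F_EXX = 372 MPa.
φR_n = 0.75 × 372 × 1350 × 10⁻³ = 376.6 kN.

φR_n ≈ 377 kN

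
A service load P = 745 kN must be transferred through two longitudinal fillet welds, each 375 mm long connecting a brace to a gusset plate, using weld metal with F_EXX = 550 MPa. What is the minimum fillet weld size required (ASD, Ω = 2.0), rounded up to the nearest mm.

Total weld length L = 750 mm.
Required throat t_e = P × Ω / (0.6 F_EXX × L) = 745 × 2.0 / (0.6 × 550 × 750 × 10⁻³) = 6.02 mm.
Required leg w = t_e / 0.707 = 8.515 mm → use 9 mm.

w = 9 mm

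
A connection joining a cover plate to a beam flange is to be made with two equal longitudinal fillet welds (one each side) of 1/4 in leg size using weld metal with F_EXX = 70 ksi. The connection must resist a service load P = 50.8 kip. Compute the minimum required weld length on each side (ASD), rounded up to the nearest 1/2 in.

L = 7 in on each side

Throat t_e = 0.707 × 0.25 = 0.1767 in.
r_n/Ω = (0.6 × 70 × 0.1767) / 2.0 = 3.712 kip/in.
L_req = P / (r_n/Ω) = 50.8 / 3.712 = 13.69 in total.
Per side: 13.69 / 2 = 6.843 in.
Round up → use L = 7 in on each side.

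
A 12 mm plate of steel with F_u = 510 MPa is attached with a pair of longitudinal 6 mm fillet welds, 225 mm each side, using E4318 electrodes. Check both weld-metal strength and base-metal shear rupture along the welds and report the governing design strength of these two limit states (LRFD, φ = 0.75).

E43XX → F_EXX = 430 MPa.
t_e = 0.707 × 6 = 4.242 mm; L = 450 mm.
Weld metal: φR_n = 0.75 × 0.6 × 430 × 4.242 × 450 × 10⁻³ = 369.4 kN.
Base metal (shear rupture): φR_n = 0.75 × 0.6 × 510 × 12 × 450 × 10⁻³ = 1239 kN.
Governing: weld metal.

φR_n ≈ 369 kN (weld metal governs)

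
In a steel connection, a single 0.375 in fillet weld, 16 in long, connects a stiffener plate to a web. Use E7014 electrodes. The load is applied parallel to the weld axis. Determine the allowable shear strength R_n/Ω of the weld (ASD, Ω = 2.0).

E70XX → F_EXX = 70 ksi.
Effective throat t_e = 0.707 × 0.375 = 0.2651 in.
Total length L = 16 in; A_we = 0.2651 × 16 = 4.242 in².
F_nw = 0.6 F_EXX = 0.6 × 70 = 42 ksi.
R_n = 42 × 4.242 = 178.2 kip; R_n/Ω = 178.2/2.0 = 89.08 kip.

R_n/Ω ≈ 89.1 kip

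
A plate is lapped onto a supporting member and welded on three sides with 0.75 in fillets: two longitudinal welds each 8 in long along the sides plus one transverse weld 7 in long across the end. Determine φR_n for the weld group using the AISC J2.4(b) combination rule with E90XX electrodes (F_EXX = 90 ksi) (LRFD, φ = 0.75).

φR_n ≈ 518 kip

t_e = 0.707 × 0.75 = 0.5302 in.
R_nwl = 0.6 × 90 × 0.5302 × 16 = 458.1 kip (longitudinal, 2 welds).
R_nwt = 0.6 × 90 × 0.5302 × 7 = 200.4 kip (transverse, base value).
(i) R_nwl + R_nwt = 658.6 kip; (ii) 0.85 R_nwl + 1.5 R_nwt = 690.1 kip.
R_n = max = 690.1 kip [governs: (ii)]; φR_n = 517.6 kip.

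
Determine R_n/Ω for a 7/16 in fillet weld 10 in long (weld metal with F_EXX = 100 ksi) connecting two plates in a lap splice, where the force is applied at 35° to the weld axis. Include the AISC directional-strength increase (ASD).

t_e = 0.707 × 0.4375 = 0.3093 in; A_we = 0.3093 × 10 = 3.093 in².
Directional factor: 1.0 + 0.5 sin^1.5(35°) = 1.217.
F_nw = 0.6 × 100 × 1.217 = 73.03 ksi.
R_n/Ω = (73.03 × 3.093) / 2.0 = 112.9 kips.

R_n/Ω ≈ 113 kips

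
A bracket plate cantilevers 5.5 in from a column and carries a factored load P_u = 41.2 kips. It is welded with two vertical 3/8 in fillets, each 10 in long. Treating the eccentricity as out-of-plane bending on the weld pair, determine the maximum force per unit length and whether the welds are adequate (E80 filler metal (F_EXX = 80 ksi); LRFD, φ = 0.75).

L_w = 2 × 10 = 20 in; section modulus (unit throat) S = 2 × L²/6 = 33.33 in².
Direct shear f_v = P/L_w = 41.2/20 = 2.06 kip/in.
Moment M = P × e = 41.2 × 5.5 = 226.6 kip·in; bending f_b = M/S = 6.798 kip/in.
f_max = √(f_v² + f_b²) = √(2.06² + 6.798²) = 7.103 kip/in.
φr_n = 0.75 × 0.6 × 80 × (0.707 × 0.375) = 9.544 kip/in → adequate.

f_max ≈ 7.1 kip/in; adequate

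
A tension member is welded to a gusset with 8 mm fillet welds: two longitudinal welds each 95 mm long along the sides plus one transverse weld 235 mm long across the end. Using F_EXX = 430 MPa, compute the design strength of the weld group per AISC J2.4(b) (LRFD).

t_e = 0.707 × 8 = 5.656 mm.
R_nwl = 0.6 × 430 × 5.656 × 190 × 10⁻³ = 277.3 kN (longitudinal, 2 welds).
R_nwt = 0.6 × 430 × 5.656 × 235 × 10⁻³ = 342.9 kN (transverse, base value).
(i) R_nwl + R_nwt = 620.2 kN; (ii) 0.85 R_nwl + 1.5 R_nwt = 750.1 kN.
R_n = max = 750.1 kN [governs: (ii)]; φR_n = 562.5 kN.

φR_n ≈ 563 kN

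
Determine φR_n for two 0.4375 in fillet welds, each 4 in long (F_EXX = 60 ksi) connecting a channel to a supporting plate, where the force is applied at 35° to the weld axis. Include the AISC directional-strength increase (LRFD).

φR_n ≈ 81.3 kip

t_e = 0.707 × 0.4375 = 0.3093 in; A_we = 0.3093 × 8 = 2.474 in².
Directional factor: 1.0 + 0.5 sin^1.5(35°) = 1.217.
F_nw = 0.6 × 60 × 1.217 = 43.82 ksi.
φR_n = 0.75 × 43.82 × 2.474 = 81.32 kip.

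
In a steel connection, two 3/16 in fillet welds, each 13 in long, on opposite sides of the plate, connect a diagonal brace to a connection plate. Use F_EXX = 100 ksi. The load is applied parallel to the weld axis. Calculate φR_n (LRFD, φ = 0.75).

φR_n ≈ 155 kip

Effective throat t_e = 0.707 × 0.1875 = 0.1326 in.
Total length L = 26 in; A_we = 0.1326 × 26 = 3.447 in².
F_nw = 0.6 F_EXX = 0.6 × 100 = 60 ksi.
φR_n = 0.75 × 60 × 3.447 = 155.1 kip.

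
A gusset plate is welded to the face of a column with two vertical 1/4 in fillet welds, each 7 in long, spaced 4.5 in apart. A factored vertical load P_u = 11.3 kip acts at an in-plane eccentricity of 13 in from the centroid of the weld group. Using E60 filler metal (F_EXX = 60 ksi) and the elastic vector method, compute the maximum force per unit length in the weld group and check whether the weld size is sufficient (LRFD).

f_max ≈ 5.25 kip/in; NOT adequate

Total weld length L_w = 14 in. Treat welds as unit-width lines.
Polar moment about centroid: J = 2[d³/12 + d(b/2)²] = 2[7³/12 + 7×2.25²] = 128 in³.
Direct shear f_v = P/L_w = 11.3 / 14 = 0.8071 kip/in (vertical).
Torsion M = P·e = 11.3 × 13 = 146.9 kip·in.
Critical point at (x, y) = (2.25, 3.5) from centroid. f_tx = M·y/J = 4.015 kip/in; f_ty = M·x/J = 2.581 kip/in.
Resultant f_max = √[f_tx² + (f_v + f_ty)²] = √[4.015² + (0.8071 + 2.581)²] = 5.254 kip/in.
Capacity per unit length: φr_n = 0.75 × 0.6 × 60 × (0.707 × 0.25) = 4.772 kip/in.
5.254 > 4.772 → NOT adequate.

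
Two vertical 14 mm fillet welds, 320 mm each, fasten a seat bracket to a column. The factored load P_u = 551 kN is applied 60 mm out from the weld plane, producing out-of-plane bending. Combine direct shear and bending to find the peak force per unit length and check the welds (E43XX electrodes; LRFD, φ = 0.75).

f_max ≈ 1300 N/mm; adequate

E43XX → F_EXX = 430 MPa.
L_w = 2 × 320 = 640 mm; section modulus (unit throat) S = 2 × L²/6 = 34130 mm².
Direct shear f_v = P/L_w = 551×10³/640 = 860.9 N/mm.
Moment M = P × e = 551×10³ × 60 = 33060000 N·mm; bending f_b = M/S = 968.6 N/mm.
f_max = √(f_v² + f_b²) = √(860.9² + 968.6²) = 1296 N/mm.
φr_n = 0.75 × 0.6 × 430 × (0.707 × 14) = 1915 N/mm → adequate.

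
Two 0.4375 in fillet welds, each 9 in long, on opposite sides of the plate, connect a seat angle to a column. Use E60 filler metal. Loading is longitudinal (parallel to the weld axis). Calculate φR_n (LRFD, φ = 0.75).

φR_n ≈ 150 kips

E60XX → F_EXX = 60 ksi.
Effective throat t_e = 0.707 × 0.4375 = 0.3093 in.
Total length L = 18 in; A_we = 0.3093 × 18 = 5.568 in².
F_nw = 0.6 F_EXX = 0.6 × 60 = 36 ksi.
φR_n = 0.75 × 36 × 5.568 = 150.3 kips.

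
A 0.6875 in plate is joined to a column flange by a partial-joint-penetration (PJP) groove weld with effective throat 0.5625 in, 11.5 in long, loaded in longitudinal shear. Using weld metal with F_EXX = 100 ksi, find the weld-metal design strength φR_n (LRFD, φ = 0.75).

φR_n ≈ 291 kip

Effective throat (given) t_e = 0.5625 in.
A_we = 0.5625 × 11.5 = 6.469 in².
F_nw = 0.6 F_EXX = 60 ksi.
φR_n = 0.75 × 60 × 6.469 = 291.1 kip.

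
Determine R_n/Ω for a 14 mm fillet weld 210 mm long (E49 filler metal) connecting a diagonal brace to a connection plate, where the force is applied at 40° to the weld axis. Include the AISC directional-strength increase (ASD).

R_n/Ω ≈ 384 kN

E49XX → F_EXX = 490 MPa.
t_e = 0.707 × 14 = 9.898 mm; A_we = 9.898 × 210 = 2079 mm².
Directional factor: 1.0 + 0.5 sin^1.5(40°) = 1.258.
F_nw = 0.6 × 490 × 1.258 = 369.8 MPa.
R_n/Ω = (369.8 × 2079) / 2.0 × 10⁻³ = 384.3 kN.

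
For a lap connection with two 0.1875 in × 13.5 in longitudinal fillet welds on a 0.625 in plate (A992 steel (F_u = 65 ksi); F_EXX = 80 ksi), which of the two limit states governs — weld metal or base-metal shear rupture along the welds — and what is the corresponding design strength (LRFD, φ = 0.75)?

φR_n ≈ 129 kips (weld metal governs)

t_e = 0.707 × 0.1875 = 0.1326 in; L = 27 in.
Weld metal: φR_n = 0.75 × 0.6 × 80 × 0.1326 × 27 = 128.9 kips.
Base metal (shear rupture): φR_n = 0.75 × 0.6 × 65 × 0.625 × 27 = 493.6 kips.
Governing: weld metal.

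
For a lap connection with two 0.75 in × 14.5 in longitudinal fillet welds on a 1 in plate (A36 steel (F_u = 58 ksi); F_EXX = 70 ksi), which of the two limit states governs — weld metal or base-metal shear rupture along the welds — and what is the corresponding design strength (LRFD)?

t_e = 0.707 × 0.75 = 0.5302 in; L = 29 in.
Weld metal: φR_n = 0.75 × 0.6 × 70 × 0.5302 × 29 = 484.4 kip.
Base metal (shear rupture): φR_n = 0.75 × 0.6 × 58 × 1 × 29 = 756.9 kip.
Governing: weld metal.

φR_n ≈ 484 kip (weld metal governs)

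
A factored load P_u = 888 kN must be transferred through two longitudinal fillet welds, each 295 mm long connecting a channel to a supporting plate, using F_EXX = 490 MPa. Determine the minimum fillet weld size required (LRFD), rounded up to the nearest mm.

w = 10 mm

Total weld length L = 590 mm.
Required throat t_e = P_u / (φ × 0.6 F_EXX × L) = 888 / (0.75 × 0.6 × 490 × 590 × 10⁻³) = 6.826 mm.
Required leg w = t_e / 0.707 = 9.655 mm → use 10 mm.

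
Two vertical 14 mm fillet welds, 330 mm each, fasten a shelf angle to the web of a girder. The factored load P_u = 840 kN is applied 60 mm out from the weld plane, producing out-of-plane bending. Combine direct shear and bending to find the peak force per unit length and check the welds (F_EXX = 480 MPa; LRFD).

f_max ≈ 1880 N/mm; adequate

L_w = 2 × 330 = 660 mm; section modulus (unit throat) S = 2 × L²/6 = 36300 mm².
Direct shear f_v = P/L_w = 840×10³/660 = 1273 N/mm.
Moment M = P × e = 840×10³ × 60 = 50400000 N·mm; bending f_b = M/S = 1388 N/mm.
f_max = √(f_v² + f_b²) = √(1273² + 1388²) = 1883 N/mm.
φr_n = 0.75 × 0.6 × 480 × (0.707 × 14) = 2138 N/mm → adequate.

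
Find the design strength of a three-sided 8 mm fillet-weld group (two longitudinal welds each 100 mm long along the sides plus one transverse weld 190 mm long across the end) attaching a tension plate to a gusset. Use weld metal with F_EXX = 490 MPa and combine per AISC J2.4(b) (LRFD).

t_e = 0.707 × 8 = 5.656 mm.
R_nwl = 0.6 × 490 × 5.656 × 200 × 10⁻³ = 332.6 kN (longitudinal, 2 welds).
R_nwt = 0.6 × 490 × 5.656 × 190 × 10⁻³ = 315.9 kN (transverse, base value).
(i) R_nwl + R_nwt = 648.5 kN; (ii) 0.85 R_nwl + 1.5 R_nwt = 756.6 kN.
R_n = max = 756.6 kN [governs: (ii)]; φR_n = 567.5 kN.

φR_n ≈ 567 kN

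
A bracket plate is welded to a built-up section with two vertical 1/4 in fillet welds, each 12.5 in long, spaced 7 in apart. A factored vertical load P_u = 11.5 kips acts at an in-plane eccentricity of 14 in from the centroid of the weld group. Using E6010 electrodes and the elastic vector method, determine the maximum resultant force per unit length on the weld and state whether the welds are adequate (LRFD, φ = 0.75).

f_max ≈ 2.09 kip/in; adequate

E60XX → F_EXX = 60 ksi.
Total weld length L_w = 25 in. Treat welds as unit-width lines.
Polar moment about centroid: J = 2[d³/12 + d(b/2)²] = 2[12.5³/12 + 12.5×3.5²] = 631.8 in³.
Direct shear f_v = P/L_w = 11.5 / 25 = 0.46 kip/in (vertical).
Torsion M = P·e = 11.5 × 14 = 161 kip·in.
Critical point at (x, y) = (3.5, 6.25) from centroid. f_tx = M·y/J = 1.593 kip/in; f_ty = M·x/J = 0.8919 kip/in.
Resultant f_max = √[f_tx² + (f_v + f_ty)²] = √[1.593² + (0.46 + 0.8919)²] = 2.089 kip/in.
Capacity per unit length: φr_n = 0.75 × 0.6 × 60 × (0.707 × 0.25) = 4.772 kip/in.
2.089 ≤ 4.772 → adequate.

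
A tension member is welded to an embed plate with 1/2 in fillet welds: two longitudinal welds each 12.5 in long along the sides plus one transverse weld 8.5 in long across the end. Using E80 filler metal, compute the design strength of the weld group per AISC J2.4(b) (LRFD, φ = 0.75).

E80XX → F_EXX = 80 ksi.
t_e = 0.707 × 0.5 = 0.3535 in.
R_nwl = 0.6 × 80 × 0.3535 × 25 = 424.2 kip (longitudinal, 2 welds).
R_nwt = 0.6 × 80 × 0.3535 × 8.5 = 144.2 kip (transverse, base value).
(i) R_nwl + R_nwt = 568.4 kip; (ii) 0.85 R_nwl + 1.5 R_nwt = 576.9 kip.
R_n = max = 576.9 kip [governs: (ii)]; φR_n = 432.7 kip.

φR_n ≈ 433 kip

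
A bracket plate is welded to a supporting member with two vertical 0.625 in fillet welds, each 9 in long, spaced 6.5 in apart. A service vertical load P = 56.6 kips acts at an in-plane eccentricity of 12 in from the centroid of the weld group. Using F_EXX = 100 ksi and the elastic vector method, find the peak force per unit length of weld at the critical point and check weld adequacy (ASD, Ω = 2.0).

f_max ≈ 14.2 kip/in; NOT adequate

Total weld length L_w = 18 in. Treat welds as unit-width lines.
Polar moment about centroid: J = 2[d³/12 + d(b/2)²] = 2[9³/12 + 9×3.25²] = 311.6 in³.
Direct shear f_v = P/L_w = 56.6 / 18 = 3.144 kip/in (vertical).
Torsion M = P·e = 56.6 × 12 = 679.2 kip·in.
Critical point at (x, y) = (3.25, 4.5) from centroid. f_tx = M·y/J = 9.808 kip/in; f_ty = M·x/J = 7.084 kip/in.
Resultant f_max = √[f_tx² + (f_v + f_ty)²] = √[9.808² + (3.144 + 7.084)²] = 14.17 kip/in.
Capacity per unit length: r_n/Ω = (1/2.0) × 0.6 × 100 × (0.707 × 0.625) = 13.26 kip/in.
14.17 > 13.26 → NOT adequate.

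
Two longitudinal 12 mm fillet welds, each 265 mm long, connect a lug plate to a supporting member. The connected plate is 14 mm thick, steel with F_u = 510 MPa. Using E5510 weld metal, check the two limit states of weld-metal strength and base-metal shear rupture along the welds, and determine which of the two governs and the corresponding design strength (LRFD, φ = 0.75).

E55XX → F_EXX = 550 MPa.
t_e = 0.707 × 12 = 8.484 mm; L = 530 mm.
Weld metal: φR_n = 0.75 × 0.6 × 550 × 8.484 × 530 × 10⁻³ = 1113 kN.
Base metal (shear rupture): φR_n = 0.75 × 0.6 × 510 × 14 × 530 × 10⁻³ = 1703 kN.
Governing: weld metal.

φR_n ≈ 1110 kN (weld metal governs)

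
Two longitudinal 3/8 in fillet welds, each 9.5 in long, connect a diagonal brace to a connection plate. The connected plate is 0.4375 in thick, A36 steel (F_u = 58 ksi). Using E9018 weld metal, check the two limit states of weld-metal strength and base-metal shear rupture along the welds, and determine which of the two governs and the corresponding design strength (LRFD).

φR_n ≈ 204 kip (weld metal governs)

E90XX → F_EXX = 90 ksi.
t_e = 0.707 × 0.375 = 0.2651 in; L = 19 in.
Weld metal: φR_n = 0.75 × 0.6 × 90 × 0.2651 × 19 = 204 kip.
Base metal (shear rupture): φR_n = 0.75 × 0.6 × 58 × 0.4375 × 19 = 217 kip.
Governing: weld metal.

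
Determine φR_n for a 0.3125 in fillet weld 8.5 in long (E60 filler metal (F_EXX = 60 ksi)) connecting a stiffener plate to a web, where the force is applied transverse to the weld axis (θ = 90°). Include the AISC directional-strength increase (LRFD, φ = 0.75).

t_e = 0.707 × 0.3125 = 0.2209 in; A_we = 0.2209 × 8.5 = 1.878 in².
Directional factor: 1.0 + 0.5 sin^1.5(90°) = 1.5.
F_nw = 0.6 × 60 × 1.5 = 54 ksi.
φR_n = 0.75 × 54 × 1.878 = 76.06 kip.

φR_n ≈ 76.1 kip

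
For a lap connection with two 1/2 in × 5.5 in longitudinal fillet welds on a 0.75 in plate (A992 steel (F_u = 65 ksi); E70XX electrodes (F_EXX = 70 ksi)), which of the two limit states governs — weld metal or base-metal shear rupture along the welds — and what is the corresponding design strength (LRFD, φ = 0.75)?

φR_n ≈ 122 kip (weld metal governs)

t_e = 0.707 × 0.5 = 0.3535 in; L = 11 in.
Weld metal: φR_n = 0.75 × 0.6 × 70 × 0.3535 × 11 = 122.5 kip.
Base metal (shear rupture): φR_n = 0.75 × 0.6 × 65 × 0.75 × 11 = 241.3 kip.
Governing: weld metal.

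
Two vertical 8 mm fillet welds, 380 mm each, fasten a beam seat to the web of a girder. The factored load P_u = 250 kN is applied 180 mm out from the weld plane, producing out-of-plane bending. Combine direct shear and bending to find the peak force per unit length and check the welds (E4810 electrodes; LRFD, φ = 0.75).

f_max ≈ 991 N/mm; adequate

E48XX → F_EXX = 480 MPa.
L_w = 2 × 380 = 760 mm; section modulus (unit throat) S = 2 × L²/6 = 48130 mm².
Direct shear f_v = P/L_w = 250×10³/760 = 328.9 N/mm.
Moment M = P × e = 250×10³ × 180 = 45000000 N·mm; bending f_b = M/S = 934.9 N/mm.
f_max = √(f_v² + f_b²) = √(328.9² + 934.9²) = 991.1 N/mm.
φr_n = 0.75 × 0.6 × 480 × (0.707 × 8) = 1222 N/mm → adequate.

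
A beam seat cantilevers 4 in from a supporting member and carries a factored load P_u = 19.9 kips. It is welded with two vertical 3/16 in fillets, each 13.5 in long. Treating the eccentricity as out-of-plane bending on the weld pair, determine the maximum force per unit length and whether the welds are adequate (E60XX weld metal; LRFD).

E60XX → F_EXX = 60 ksi.
L_w = 2 × 13.5 = 27 in; section modulus (unit throat) S = 2 × L²/6 = 60.75 in².
Direct shear f_v = P/L_w = 19.9/27 = 0.737 kip/in.
Moment M = P × e = 19.9 × 4 = 79.6 kip·in; bending f_b = M/S = 1.31 kip/in.
f_max = √(f_v² + f_b²) = √(0.737² + 1.31²) = 1.503 kip/in.
φr_n = 0.75 × 0.6 × 60 × (0.707 × 0.1875) = 3.579 kip/in → adequate.

f_max ≈ 1.5 kip/in; adequate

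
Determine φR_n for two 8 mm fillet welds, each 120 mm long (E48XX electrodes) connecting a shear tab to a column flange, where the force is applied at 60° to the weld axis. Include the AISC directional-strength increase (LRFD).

E48XX → F_EXX = 480 MPa.
t_e = 0.707 × 8 = 5.656 mm; A_we = 5.656 × 240 = 1357 mm².
Directional factor: 1.0 + 0.5 sin^1.5(60°) = 1.403.
F_nw = 0.6 × 480 × 1.403 = 404.1 MPa.
φR_n = 0.75 × 404.1 × 1357 × 10⁻³ = 411.4 kN.

φR_n ≈ 411 kN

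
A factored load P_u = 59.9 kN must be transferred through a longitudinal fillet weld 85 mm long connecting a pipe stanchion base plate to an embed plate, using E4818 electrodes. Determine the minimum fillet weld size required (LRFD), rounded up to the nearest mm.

E48XX → F_EXX = 480 MPa.
Total weld length L = 85 mm.
Required throat t_e = P_u / (φ × 0.6 F_EXX × L) = 59.9 / (0.75 × 0.6 × 480 × 85 × 10⁻³) = 3.263 mm.
Required leg w = t_e / 0.707 = 4.615 mm → use 5 mm.

w = 5 mm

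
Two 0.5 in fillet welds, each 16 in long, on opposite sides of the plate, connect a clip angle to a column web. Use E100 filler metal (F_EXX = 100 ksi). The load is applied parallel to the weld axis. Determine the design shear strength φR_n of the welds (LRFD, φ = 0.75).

φR_n ≈ 509 kip

Effective throat t_e = 0.707 × 0.5 = 0.3535 in.
Total length L = 32 in; A_we = 0.3535 × 32 = 11.31 in².
F_nw = 0.6 F_EXX = 0.6 × 100 = 60 ksi.
φR_n = 0.75 × 60 × 11.31 = 509 kip.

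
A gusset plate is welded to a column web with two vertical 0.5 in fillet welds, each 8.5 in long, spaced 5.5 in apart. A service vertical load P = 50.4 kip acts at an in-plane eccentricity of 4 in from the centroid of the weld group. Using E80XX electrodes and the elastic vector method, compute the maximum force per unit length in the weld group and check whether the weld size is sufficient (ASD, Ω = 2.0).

E80XX → F_EXX = 80 ksi.
Total weld length L_w = 17 in. Treat welds as unit-width lines.
Polar moment about centroid: J = 2[d³/12 + d(b/2)²] = 2[8.5³/12 + 8.5×2.75²] = 230.9 in³.
Direct shear f_v = P/L_w = 50.4 / 17 = 2.965 kip/in (vertical).
Torsion M = P·e = 50.4 × 4 = 201.6 kip·in.
Critical point at (x, y) = (2.75, 4.25) from centroid. f_tx = M·y/J = 3.71 kip/in; f_ty = M·x/J = 2.401 kip/in.
Resultant f_max = √[f_tx² + (f_v + f_ty)²] = √[3.71² + (2.965 + 2.401)²] = 6.524 kip/in.
Capacity per unit length: r_n/Ω = (1/2.0) × 0.6 × 80 × (0.707 × 0.5) = 8.484 kip/in.
6.524 ≤ 8.484 → adequate.

f_max ≈ 6.52 kip/in; adequate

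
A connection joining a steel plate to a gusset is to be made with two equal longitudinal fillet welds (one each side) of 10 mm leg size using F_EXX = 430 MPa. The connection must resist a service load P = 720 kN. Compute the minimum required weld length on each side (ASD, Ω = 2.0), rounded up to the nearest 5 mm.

Throat t_e = 0.707 × 10 = 7.07 mm.
r_n/Ω = (0.6 × 430 × 7.07) / 2.0 = 912 N/mm = 0.912 kN/mm.
L_req = P / (r_n/Ω) = 720 / 0.912 = 789.4 mm total.
Per side: 789.4 / 2 = 394.7 mm.
Round up → use L = 395 mm on each side.

L = 395 mm on each side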